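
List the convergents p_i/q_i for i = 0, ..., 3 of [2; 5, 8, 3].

2/1, 11/5, 90/41, 281/128

Using the convergent recurrence p_i = a_i*p_{i-1} + p_{i-2}, q_i = a_i*q_{i-1} + q_{i-2} with p_{-2}=0, p_{-1}=1, q_{-2}=1, q_{-1}=0:
  i=0: a_0=2, p_0 = 2*1 + 0 = 2, q_0 = 2*0 + 1 = 1.
  i=1: a_1=5, p_1 = 5*2 + 1 = 11, q_1 = 5*1 + 0 = 5.
  i=2: a_2=8, p_2 = 8*11 + 2 = 90, q_2 = 8*5 + 1 = 41.
  i=3: a_3=3, p_3 = 3*90 + 11 = 281, q_3 = 3*41 + 5 = 128.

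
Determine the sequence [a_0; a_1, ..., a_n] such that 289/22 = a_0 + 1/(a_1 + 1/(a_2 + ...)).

[13; 7, 3]

Run the Euclidean algorithm on 289 and 22; the successive quotients are the partial quotients a_0, a_1, ... (each step inverts the fractional part left over by the previous one):
  289 = 13*22 + 3, so a_0 = 13.
  22 = 7*3 + 1, so a_1 = 7.
  3 = 3*1 + 0, so a_2 = 3.
The remainder reaches 0 after 3 divisions, so the expansion has 3 partial quotients, read off in order.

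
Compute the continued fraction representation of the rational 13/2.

[6; 2]

Run the Euclidean algorithm on 13 and 2; the successive quotients are the partial quotients a_0, a_1, ... (each step inverts the fractional part left over by the previous one):
  13 = 6*2 + 1, so a_0 = 6.
  2 = 2*1 + 0, so a_1 = 2.
The remainder reaches 0 after 2 divisions, so the expansion has 2 partial quotients, read off in order.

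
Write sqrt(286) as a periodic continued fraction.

Write x_i = (sqrt(286) + m_i)/d_i with (m_0, d_0) = (0, 1). a_0 = floor(sqrt(286)) = 16, since 16^2 = 256 <= 286 < 289 = 17^2.
Iterate m_{i+1} = d_i*a_i - m_i, d_{i+1} = (286 - m_{i+1}^2)/d_i, a_{i+1} = floor((a_0 + m_{i+1})/d_{i+1}):
  m_1 = 1*16 - 0 = 16, d_1 = (286 - 16^2)/1 = 30/1 = 30, a_1 = floor((16 + 16)/30) = 1.
  m_2 = 30*1 - 16 = 14, d_2 = (286 - 14^2)/30 = 90/30 = 3, a_2 = floor((16 + 14)/3) = 10.
  m_3 = 3*10 - 14 = 16, d_3 = (286 - 16^2)/3 = 30/3 = 10, a_3 = floor((16 + 16)/10) = 3.
  m_4 = 10*3 - 16 = 14, d_4 = (286 - 14^2)/10 = 90/10 = 9, a_4 = floor((16 + 14)/9) = 3.
  m_5 = 9*3 - 14 = 13, d_5 = (286 - 13^2)/9 = 117/9 = 13, a_5 = floor((16 + 13)/13) = 2.
  m_6 = 13*2 - 13 = 13, d_6 = (286 - 13^2)/13 = 117/13 = 9, a_6 = floor((16 + 13)/9) = 3.
  m_7 = 9*3 - 13 = 14, d_7 = (286 - 14^2)/9 = 90/9 = 10, a_7 = floor((16 + 14)/10) = 3.
  m_8 = 10*3 - 14 = 16, d_8 = (286 - 16^2)/10 = 30/10 = 3, a_8 = floor((16 + 16)/3) = 10.
  m_9 = 3*10 - 16 = 14, d_9 = (286 - 14^2)/3 = 90/3 = 30, a_9 = floor((16 + 14)/30) = 1.
  m_10 = 30*1 - 14 = 16, d_10 = (286 - 16^2)/30 = 30/30 = 1, a_10 = floor((16 + 16)/1) = 32.
  m_11 = 1*32 - 16 = 16, d_11 = (286 - 16^2)/1 = 30/1 = 30: (m_11, d_11) = (m_1, d_1) = (16, 30), so from here the quotients repeat a_1, ..., a_10; the period length is 10.
Hence the expansion of sqrt(286) is a_0 = 16 followed by the repeating block 1, 10, 3, 3, 2, 3, 3, 10, 1, 32 (period 10).

[16; (1, 10, 3, 3, 2, 3, 3, 10, 1, 32)]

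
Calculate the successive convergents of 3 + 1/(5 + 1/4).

3/1, 16/5, 67/21

Using the convergent recurrence p_i = a_i*p_{i-1} + p_{i-2}, q_i = a_i*q_{i-1} + q_{i-2} with p_{-2}=0, p_{-1}=1, q_{-2}=1, q_{-1}=0:
  i=0: a_0=3, p_0 = 3*1 + 0 = 3, q_0 = 3*0 + 1 = 1.
  i=1: a_1=5, p_1 = 5*3 + 1 = 16, q_1 = 5*1 + 0 = 5.
  i=2: a_2=4, p_2 = 4*16 + 3 = 67, q_2 = 4*5 + 1 = 21.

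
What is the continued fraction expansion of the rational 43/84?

[0; 1, 1, 20, 2]

Run the Euclidean algorithm on 43 and 84; the successive quotients are the partial quotients a_0, a_1, ... (each step inverts the fractional part left over by the previous one):
  43 = 0*84 + 43, so a_0 = 0.
  84 = 1*43 + 41, so a_1 = 1.
  43 = 1*41 + 2, so a_2 = 1.
  41 = 20*2 + 1, so a_3 = 20.
  2 = 2*1 + 0, so a_4 = 2.
The remainder reaches 0 after 5 divisions, so the expansion has 5 partial quotients, read off in order.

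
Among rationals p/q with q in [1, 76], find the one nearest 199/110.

123/68

Expand x = 199/110 as a continued fraction with the Euclidean algorithm:
  199 = 1*110 + 89, so a_0 = 1.
  110 = 1*89 + 21, so a_1 = 1.
  89 = 4*21 + 5, so a_2 = 4.
  21 = 4*5 + 1, so a_3 = 4.
  5 = 5*1 + 0, so a_4 = 5.
so x = [1; 1, 4, 4, 5].
Convergents (p_i = a_i*p_{i-1} + p_{i-2}, q_i = a_i*q_{i-1} + q_{i-2} with p_{-2}=0, p_{-1}=1, q_{-2}=1, q_{-1}=0), until the denominator exceeds 76:
  i=0: a_0=1, p_0 = 1*1 + 0 = 1, q_0 = 1*0 + 1 = 1.
  i=1: a_1=1, p_1 = 1*1 + 1 = 2, q_1 = 1*1 + 0 = 1.
  i=2: a_2=4, p_2 = 4*2 + 1 = 9, q_2 = 4*1 + 1 = 5.
  i=3: a_3=4, p_3 = 4*9 + 2 = 38, q_3 = 4*5 + 1 = 21.
  i=4: a_4=5, p_4 = 5*38 + 9 = 199, q_4 = 5*21 + 5 = 110.
q_4 = 110 > 76, so the last convergent with denominator <= 76 is p_3/q_3 = 38/21.
The closest fraction with denominator <= 76 is either p_3/q_3 or the intermediate fraction (k*p_3 + p_2)/(k*q_3 + q_2) with the largest k >= 1 whose denominator stays <= 76; these approach x as k grows, and every other convergent or intermediate fraction in range is farther away.
Largest k: floor((76 - q_2)/q_3) = floor((76 - 5)/21) = 3.
That gives (3*38 + 9)/(3*21 + 5) = 123/68.
Compare the errors: |x - 38/21| = |199*21 - 38*110|/(110*21) = 1/2310, and |x - 123/68| = |199*68 - 123*110|/(110*68) = 2/7480.
Cross-multiplying, 2*2310 = 4620 < 7480 = 1*7480, so 2/7480 is smaller: the intermediate fraction 123/68 is closer to x than 38/21.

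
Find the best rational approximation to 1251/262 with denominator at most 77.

339/71

Expand x = 1251/262 as a continued fraction with the Euclidean algorithm:
  1251 = 4*262 + 203, so a_0 = 4.
  262 = 1*203 + 59, so a_1 = 1.
  203 = 3*59 + 26, so a_2 = 3.
  59 = 2*26 + 7, so a_3 = 2.
  26 = 3*7 + 5, so a_4 = 3.
  7 = 1*5 + 2, so a_5 = 1.
  5 = 2*2 + 1, so a_6 = 2.
  2 = 2*1 + 0, so a_7 = 2.
so x = [4; 1, 3, 2, 3, 1, 2, 2].
Convergents (p_i = a_i*p_{i-1} + p_{i-2}, q_i = a_i*q_{i-1} + q_{i-2} with p_{-2}=0, p_{-1}=1, q_{-2}=1, q_{-1}=0), until the denominator exceeds 77:
  i=0: a_0=4, p_0 = 4*1 + 0 = 4, q_0 = 4*0 + 1 = 1.
  i=1: a_1=1, p_1 = 1*4 + 1 = 5, q_1 = 1*1 + 0 = 1.
  i=2: a_2=3, p_2 = 3*5 + 4 = 19, q_2 = 3*1 + 1 = 4.
  i=3: a_3=2, p_3 = 2*19 + 5 = 43, q_3 = 2*4 + 1 = 9.
  i=4: a_4=3, p_4 = 3*43 + 19 = 148, q_4 = 3*9 + 4 = 31.
  i=5: a_5=1, p_5 = 1*148 + 43 = 191, q_5 = 1*31 + 9 = 40.
  i=6: a_6=2, p_6 = 2*191 + 148 = 530, q_6 = 2*40 + 31 = 111.
q_6 = 111 > 77, so the last convergent with denominator <= 77 is p_5/q_5 = 191/40.
The closest fraction with denominator <= 77 is either p_5/q_5 or the intermediate fraction (k*p_5 + p_4)/(k*q_5 + q_4) with the largest k >= 1 whose denominator stays <= 77; these approach x as k grows, and every other convergent or intermediate fraction in range is farther away.
Largest k: floor((77 - q_4)/q_5) = floor((77 - 31)/40) = 1.
That gives (1*191 + 148)/(1*40 + 31) = 339/71.
Compare the errors: |x - 191/40| = |1251*40 - 191*262|/(262*40) = 2/10480, and |x - 339/71| = |1251*71 - 339*262|/(262*71) = 3/18602.
Cross-multiplying, 3*10480 = 31440 < 37204 = 2*18602, so 3/18602 is smaller: the intermediate fraction 339/71 is closer to x than 191/40.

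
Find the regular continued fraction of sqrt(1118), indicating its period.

[33; (2, 3, 2, 3, 2, 66)]

Write x_i = (sqrt(1118) + m_i)/d_i with (m_0, d_0) = (0, 1). a_0 = floor(sqrt(1118)) = 33, since 33^2 = 1089 <= 1118 < 1156 = 34^2.
Iterate m_{i+1} = d_i*a_i - m_i, d_{i+1} = (1118 - m_{i+1}^2)/d_i, a_{i+1} = floor((a_0 + m_{i+1})/d_{i+1}):
  m_1 = 1*33 - 0 = 33, d_1 = (1118 - 33^2)/1 = 29/1 = 29, a_1 = floor((33 + 33)/29) = 2.
  m_2 = 29*2 - 33 = 25, d_2 = (1118 - 25^2)/29 = 493/29 = 17, a_2 = floor((33 + 25)/17) = 3.
  m_3 = 17*3 - 25 = 26, d_3 = (1118 - 26^2)/17 = 442/17 = 26, a_3 = floor((33 + 26)/26) = 2.
  m_4 = 26*2 - 26 = 26, d_4 = (1118 - 26^2)/26 = 442/26 = 17, a_4 = floor((33 + 26)/17) = 3.
  m_5 = 17*3 - 26 = 25, d_5 = (1118 - 25^2)/17 = 493/17 = 29, a_5 = floor((33 + 25)/29) = 2.
  m_6 = 29*2 - 25 = 33, d_6 = (1118 - 33^2)/29 = 29/29 = 1, a_6 = floor((33 + 33)/1) = 66.
  m_7 = 1*66 - 33 = 33, d_7 = (1118 - 33^2)/1 = 29/1 = 29: (m_7, d_7) = (m_1, d_1) = (33, 29), so from here the quotients repeat a_1, ..., a_6; the period length is 6.
Hence the expansion of sqrt(1118) is a_0 = 33 followed by the repeating block 2, 3, 2, 3, 2, 66 (period 6).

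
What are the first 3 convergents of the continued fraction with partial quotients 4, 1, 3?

Using the convergent recurrence p_i = a_i*p_{i-1} + p_{i-2}, q_i = a_i*q_{i-1} + q_{i-2} with p_{-2}=0, p_{-1}=1, q_{-2}=1, q_{-1}=0:
  i=0: a_0=4, p_0 = 4*1 + 0 = 4, q_0 = 4*0 + 1 = 1.
  i=1: a_1=1, p_1 = 1*4 + 1 = 5, q_1 = 1*1 + 0 = 1.
  i=2: a_2=3, p_2 = 3*5 + 4 = 19, q_2 = 3*1 + 1 = 4.

4/1, 5/1, 19/4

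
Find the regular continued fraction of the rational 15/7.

[2; 7]

Run the Euclidean algorithm on 15 and 7; the successive quotients are the partial quotients a_0, a_1, ... (each step inverts the fractional part left over by the previous one):
  15 = 2*7 + 1, so a_0 = 2.
  7 = 7*1 + 0, so a_1 = 7.
The remainder reaches 0 after 2 divisions, so the expansion has 2 partial quotients, read off in order.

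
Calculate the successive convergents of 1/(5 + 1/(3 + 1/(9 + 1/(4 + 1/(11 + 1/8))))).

Using the convergent recurrence p_i = a_i*p_{i-1} + p_{i-2}, q_i = a_i*q_{i-1} + q_{i-2} with p_{-2}=0, p_{-1}=1, q_{-2}=1, q_{-1}=0:
  i=0: a_0=0, p_0 = 0*1 + 0 = 0, q_0 = 0*0 + 1 = 1.
  i=1: a_1=5, p_1 = 5*0 + 1 = 1, q_1 = 5*1 + 0 = 5.
  i=2: a_2=3, p_2 = 3*1 + 0 = 3, q_2 = 3*5 + 1 = 16.
  i=3: a_3=9, p_3 = 9*3 + 1 = 28, q_3 = 9*16 + 5 = 149.
  i=4: a_4=4, p_4 = 4*28 + 3 = 115, q_4 = 4*149 + 16 = 612.
  i=5: a_5=11, p_5 = 11*115 + 28 = 1293, q_5 = 11*612 + 149 = 6881.
  i=6: a_6=8, p_6 = 8*1293 + 115 = 10459, q_6 = 8*6881 + 612 = 55660.

0/1, 1/5, 3/16, 28/149, 115/612, 1293/6881, 10459/55660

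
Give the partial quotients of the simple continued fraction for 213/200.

Run the Euclidean algorithm on 213 and 200; the successive quotients are the partial quotients a_0, a_1, ... (each step inverts the fractional part left over by the previous one):
  213 = 1*200 + 13, so a_0 = 1.
  200 = 15*13 + 5, so a_1 = 15.
  13 = 2*5 + 3, so a_2 = 2.
  5 = 1*3 + 2, so a_3 = 1.
  3 = 1*2 + 1, so a_4 = 1.
  2 = 2*1 + 0, so a_5 = 2.
The remainder reaches 0 after 6 divisions, so the expansion has 6 partial quotients, read off in order.

[1; 15, 2, 1, 1, 2]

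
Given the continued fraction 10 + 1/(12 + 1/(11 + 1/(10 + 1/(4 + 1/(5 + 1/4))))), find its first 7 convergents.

10/1, 121/12, 1341/133, 13531/1342, 55465/5501, 290856/28847, 1218889/120889

Using the convergent recurrence p_i = a_i*p_{i-1} + p_{i-2}, q_i = a_i*q_{i-1} + q_{i-2} with p_{-2}=0, p_{-1}=1, q_{-2}=1, q_{-1}=0:
  i=0: a_0=10, p_0 = 10*1 + 0 = 10, q_0 = 10*0 + 1 = 1.
  i=1: a_1=12, p_1 = 12*10 + 1 = 121, q_1 = 12*1 + 0 = 12.
  i=2: a_2=11, p_2 = 11*121 + 10 = 1341, q_2 = 11*12 + 1 = 133.
  i=3: a_3=10, p_3 = 10*1341 + 121 = 13531, q_3 = 10*133 + 12 = 1342.
  i=4: a_4=4, p_4 = 4*13531 + 1341 = 55465, q_4 = 4*1342 + 133 = 5501.
  i=5: a_5=5, p_5 = 5*55465 + 13531 = 290856, q_5 = 5*5501 + 1342 = 28847.
  i=6: a_6=4, p_6 = 4*290856 + 55465 = 1218889, q_6 = 4*28847 + 5501 = 120889.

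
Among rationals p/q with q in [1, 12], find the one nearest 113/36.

22/7

Expand x = 113/36 as a continued fraction with the Euclidean algorithm:
  113 = 3*36 + 5, so a_0 = 3.
  36 = 7*5 + 1, so a_1 = 7.
  5 = 5*1 + 0, so a_2 = 5.
so x = [3; 7, 5].
Convergents (p_i = a_i*p_{i-1} + p_{i-2}, q_i = a_i*q_{i-1} + q_{i-2} with p_{-2}=0, p_{-1}=1, q_{-2}=1, q_{-1}=0), until the denominator exceeds 12:
  i=0: a_0=3, p_0 = 3*1 + 0 = 3, q_0 = 3*0 + 1 = 1.
  i=1: a_1=7, p_1 = 7*3 + 1 = 22, q_1 = 7*1 + 0 = 7.
  i=2: a_2=5, p_2 = 5*22 + 3 = 113, q_2 = 5*7 + 1 = 36.
q_2 = 36 > 12, so the last convergent with denominator <= 12 is p_1/q_1 = 22/7.
The closest fraction with denominator <= 12 is either p_1/q_1 or the intermediate fraction (k*p_1 + p_0)/(k*q_1 + q_0) with the largest k >= 1 whose denominator stays <= 12; these approach x as k grows, and every other convergent or intermediate fraction in range is farther away.
Largest k: floor((12 - q_0)/q_1) = floor((12 - 1)/7) = 1.
That gives (1*22 + 3)/(1*7 + 1) = 25/8.
Compare the errors: |x - 22/7| = |113*7 - 22*36|/(36*7) = 1/252, and |x - 25/8| = |113*8 - 25*36|/(36*8) = 4/288.
Cross-multiplying, 1*288 = 288 < 1008 = 4*252, so 1/252 is smaller: the convergent 22/7 is closer to x than 25/8.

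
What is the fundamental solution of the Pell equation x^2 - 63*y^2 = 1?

(x, y) = (8, 1)

First expand sqrt(63) as a continued fraction. With x_i = (sqrt(63) + m_i)/d_i and (m_0, d_0) = (0, 1): a_0 = floor(sqrt(63)) = 7, since 7^2 = 49 <= 63 < 64 = 8^2.
Iterate m_{i+1} = d_i*a_i - m_i, d_{i+1} = (63 - m_{i+1}^2)/d_i, a_{i+1} = floor((a_0 + m_{i+1})/d_{i+1}):
  m_1 = 1*7 - 0 = 7, d_1 = (63 - 7^2)/1 = 14/1 = 14, a_1 = floor((7 + 7)/14) = 1.
  m_2 = 14*1 - 7 = 7, d_2 = (63 - 7^2)/14 = 14/14 = 1, a_2 = floor((7 + 7)/1) = 14.
  m_3 = 1*14 - 7 = 7, d_3 = (63 - 7^2)/1 = 14/1 = 14: (m_3, d_3) = (m_1, d_1) = (7, 14), so from here the quotients repeat a_1, a_2; the period length is 2.
So sqrt(63) = [7; (1, 14)] with period length k = 2.
k is even, so the fundamental solution of x^2 - 63y^2 = 1 is (p_{k-1}, q_{k-1}) = (p_1, q_1); compute convergents through index 1.
Convergents (p_i = a_i*p_{i-1} + p_{i-2}, q_i = a_i*q_{i-1} + q_{i-2} with p_{-2}=0, p_{-1}=1, q_{-2}=1, q_{-1}=0):
  i=0: a_0=7, p_0 = 7*1 + 0 = 7, q_0 = 7*0 + 1 = 1.
  i=1: a_1=1, p_1 = 1*7 + 1 = 8, q_1 = 1*1 + 0 = 1.
Check: 8^2 - 63*1^2 = 64 - 63 = 1, so (x, y) = (8, 1) solves the equation, and by the theorem it is the least positive solution.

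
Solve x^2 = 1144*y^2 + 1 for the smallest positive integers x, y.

(x, y) = (561835, 16611)

First expand sqrt(1144) as a continued fraction. With x_i = (sqrt(1144) + m_i)/d_i and (m_0, d_0) = (0, 1): a_0 = floor(sqrt(1144)) = 33, since 33^2 = 1089 <= 1144 < 1156 = 34^2.
Iterate m_{i+1} = d_i*a_i - m_i, d_{i+1} = (1144 - m_{i+1}^2)/d_i, a_{i+1} = floor((a_0 + m_{i+1})/d_{i+1}):
  m_1 = 1*33 - 0 = 33, d_1 = (1144 - 33^2)/1 = 55/1 = 55, a_1 = floor((33 + 33)/55) = 1.
  m_2 = 55*1 - 33 = 22, d_2 = (1144 - 22^2)/55 = 660/55 = 12, a_2 = floor((33 + 22)/12) = 4.
  m_3 = 12*4 - 22 = 26, d_3 = (1144 - 26^2)/12 = 468/12 = 39, a_3 = floor((33 + 26)/39) = 1.
  m_4 = 39*1 - 26 = 13, d_4 = (1144 - 13^2)/39 = 975/39 = 25, a_4 = floor((33 + 13)/25) = 1.
  m_5 = 25*1 - 13 = 12, d_5 = (1144 - 12^2)/25 = 1000/25 = 40, a_5 = floor((33 + 12)/40) = 1.
  m_6 = 40*1 - 12 = 28, d_6 = (1144 - 28^2)/40 = 360/40 = 9, a_6 = floor((33 + 28)/9) = 6.
  m_7 = 9*6 - 28 = 26, d_7 = (1144 - 26^2)/9 = 468/9 = 52, a_7 = floor((33 + 26)/52) = 1.
  m_8 = 52*1 - 26 = 26, d_8 = (1144 - 26^2)/52 = 468/52 = 9, a_8 = floor((33 + 26)/9) = 6.
  m_9 = 9*6 - 26 = 28, d_9 = (1144 - 28^2)/9 = 360/9 = 40, a_9 = floor((33 + 28)/40) = 1.
  m_10 = 40*1 - 28 = 12, d_10 = (1144 - 12^2)/40 = 1000/40 = 25, a_10 = floor((33 + 12)/25) = 1.
  m_11 = 25*1 - 12 = 13, d_11 = (1144 - 13^2)/25 = 975/25 = 39, a_11 = floor((33 + 13)/39) = 1.
  m_12 = 39*1 - 13 = 26, d_12 = (1144 - 26^2)/39 = 468/39 = 12, a_12 = floor((33 + 26)/12) = 4.
  m_13 = 12*4 - 26 = 22, d_13 = (1144 - 22^2)/12 = 660/12 = 55, a_13 = floor((33 + 22)/55) = 1.
  m_14 = 55*1 - 22 = 33, d_14 = (1144 - 33^2)/55 = 55/55 = 1, a_14 = floor((33 + 33)/1) = 66.
  m_15 = 1*66 - 33 = 33, d_15 = (1144 - 33^2)/1 = 55/1 = 55: (m_15, d_15) = (m_1, d_1) = (33, 55), so from here the quotients repeat a_1, ..., a_14; the period length is 14.
So sqrt(1144) = [33; (1, 4, 1, 1, 1, 6, 1, 6, 1, 1, 1, 4, 1, 66)] with period length k = 14.
k is even, so the fundamental solution of x^2 - 1144y^2 = 1 is (p_{k-1}, q_{k-1}) = (p_13, q_13); compute convergents through index 13.
Convergents (p_i = a_i*p_{i-1} + p_{i-2}, q_i = a_i*q_{i-1} + q_{i-2} with p_{-2}=0, p_{-1}=1, q_{-2}=1, q_{-1}=0):
  i=0: a_0=33, p_0 = 33*1 + 0 = 33, q_0 = 33*0 + 1 = 1.
  i=1: a_1=1, p_1 = 1*33 + 1 = 34, q_1 = 1*1 + 0 = 1.
  i=2: a_2=4, p_2 = 4*34 + 33 = 169, q_2 = 4*1 + 1 = 5.
  i=3: a_3=1, p_3 = 1*169 + 34 = 203, q_3 = 1*5 + 1 = 6.
  i=4: a_4=1, p_4 = 1*203 + 169 = 372, q_4 = 1*6 + 5 = 11.
  i=5: a_5=1, p_5 = 1*372 + 203 = 575, q_5 = 1*11 + 6 = 17.
  i=6: a_6=6, p_6 = 6*575 + 372 = 3822, q_6 = 6*17 + 11 = 113.
  i=7: a_7=1, p_7 = 1*3822 + 575 = 4397, q_7 = 1*113 + 17 = 130.
  i=8: a_8=6, p_8 = 6*4397 + 3822 = 30204, q_8 = 6*130 + 113 = 893.
  i=9: a_9=1, p_9 = 1*30204 + 4397 = 34601, q_9 = 1*893 + 130 = 1023.
  i=10: a_10=1, p_10 = 1*34601 + 30204 = 64805, q_10 = 1*1023 + 893 = 1916.
  i=11: a_11=1, p_11 = 1*64805 + 34601 = 99406, q_11 = 1*1916 + 1023 = 2939.
  i=12: a_12=4, p_12 = 4*99406 + 64805 = 462429, q_12 = 4*2939 + 1916 = 13672.
  i=13: a_13=1, p_13 = 1*462429 + 99406 = 561835, q_13 = 1*13672 + 2939 = 16611.
Check: 561835^2 - 1144*16611^2 = 315658567225 - 315658567224 = 1, so (x, y) = (561835, 16611) solves the equation, and by the theorem it is the least positive solution.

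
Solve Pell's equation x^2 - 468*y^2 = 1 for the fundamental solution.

First expand sqrt(468) as a continued fraction. With x_i = (sqrt(468) + m_i)/d_i and (m_0, d_0) = (0, 1): a_0 = floor(sqrt(468)) = 21, since 21^2 = 441 <= 468 < 484 = 22^2.
Iterate m_{i+1} = d_i*a_i - m_i, d_{i+1} = (468 - m_{i+1}^2)/d_i, a_{i+1} = floor((a_0 + m_{i+1})/d_{i+1}):
  m_1 = 1*21 - 0 = 21, d_1 = (468 - 21^2)/1 = 27/1 = 27, a_1 = floor((21 + 21)/27) = 1.
  m_2 = 27*1 - 21 = 6, d_2 = (468 - 6^2)/27 = 432/27 = 16, a_2 = floor((21 + 6)/16) = 1.
  m_3 = 16*1 - 6 = 10, d_3 = (468 - 10^2)/16 = 368/16 = 23, a_3 = floor((21 + 10)/23) = 1.
  m_4 = 23*1 - 10 = 13, d_4 = (468 - 13^2)/23 = 299/23 = 13, a_4 = floor((21 + 13)/13) = 2.
  m_5 = 13*2 - 13 = 13, d_5 = (468 - 13^2)/13 = 299/13 = 23, a_5 = floor((21 + 13)/23) = 1.
  m_6 = 23*1 - 13 = 10, d_6 = (468 - 10^2)/23 = 368/23 = 16, a_6 = floor((21 + 10)/16) = 1.
  m_7 = 16*1 - 10 = 6, d_7 = (468 - 6^2)/16 = 432/16 = 27, a_7 = floor((21 + 6)/27) = 1.
  m_8 = 27*1 - 6 = 21, d_8 = (468 - 21^2)/27 = 27/27 = 1, a_8 = floor((21 + 21)/1) = 42.
  m_9 = 1*42 - 21 = 21, d_9 = (468 - 21^2)/1 = 27/1 = 27: (m_9, d_9) = (m_1, d_1) = (21, 27), so from here the quotients repeat a_1, ..., a_8; the period length is 8.
So sqrt(468) = [21; (1, 1, 1, 2, 1, 1, 1, 42)] with period length k = 8.
k is even, so the fundamental solution of x^2 - 468y^2 = 1 is (p_{k-1}, q_{k-1}) = (p_7, q_7); compute convergents through index 7.
Convergents (p_i = a_i*p_{i-1} + p_{i-2}, q_i = a_i*q_{i-1} + q_{i-2} with p_{-2}=0, p_{-1}=1, q_{-2}=1, q_{-1}=0):
  i=0: a_0=21, p_0 = 21*1 + 0 = 21, q_0 = 21*0 + 1 = 1.
  i=1: a_1=1, p_1 = 1*21 + 1 = 22, q_1 = 1*1 + 0 = 1.
  i=2: a_2=1, p_2 = 1*22 + 21 = 43, q_2 = 1*1 + 1 = 2.
  i=3: a_3=1, p_3 = 1*43 + 22 = 65, q_3 = 1*2 + 1 = 3.
  i=4: a_4=2, p_4 = 2*65 + 43 = 173, q_4 = 2*3 + 2 = 8.
  i=5: a_5=1, p_5 = 1*173 + 65 = 238, q_5 = 1*8 + 3 = 11.
  i=6: a_6=1, p_6 = 1*238 + 173 = 411, q_6 = 1*11 + 8 = 19.
  i=7: a_7=1, p_7 = 1*411 + 238 = 649, q_7 = 1*19 + 11 = 30.
Check: 649^2 - 468*30^2 = 421201 - 421200 = 1, so (x, y) = (649, 30) solves the equation, and by the theorem it is the least positive solution.

(x, y) = (649, 30)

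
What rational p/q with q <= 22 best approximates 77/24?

Expand x = 77/24 as a continued fraction with the Euclidean algorithm:
  77 = 3*24 + 5, so a_0 = 3.
  24 = 4*5 + 4, so a_1 = 4.
  5 = 1*4 + 1, so a_2 = 1.
  4 = 4*1 + 0, so a_3 = 4.
so x = [3; 4, 1, 4].
Convergents (p_i = a_i*p_{i-1} + p_{i-2}, q_i = a_i*q_{i-1} + q_{i-2} with p_{-2}=0, p_{-1}=1, q_{-2}=1, q_{-1}=0), until the denominator exceeds 22:
  i=0: a_0=3, p_0 = 3*1 + 0 = 3, q_0 = 3*0 + 1 = 1.
  i=1: a_1=4, p_1 = 4*3 + 1 = 13, q_1 = 4*1 + 0 = 4.
  i=2: a_2=1, p_2 = 1*13 + 3 = 16, q_2 = 1*4 + 1 = 5.
  i=3: a_3=4, p_3 = 4*16 + 13 = 77, q_3 = 4*5 + 4 = 24.
q_3 = 24 > 22, so the last convergent with denominator <= 22 is p_2/q_2 = 16/5.
The closest fraction with denominator <= 22 is either p_2/q_2 or the intermediate fraction (k*p_2 + p_1)/(k*q_2 + q_1) with the largest k >= 1 whose denominator stays <= 22; these approach x as k grows, and every other convergent or intermediate fraction in range is farther away.
Largest k: floor((22 - q_1)/q_2) = floor((22 - 4)/5) = 3.
That gives (3*16 + 13)/(3*5 + 4) = 61/19.
Compare the errors: |x - 16/5| = |77*5 - 16*24|/(24*5) = 1/120, and |x - 61/19| = |77*19 - 61*24|/(24*19) = 1/456.
Cross-multiplying, 1*120 = 120 < 456 = 1*456, so 1/456 is smaller: the intermediate fraction 61/19 is closer to x than 16/5.

61/19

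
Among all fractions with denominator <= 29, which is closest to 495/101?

49/10

Expand x = 495/101 as a continued fraction with the Euclidean algorithm:
  495 = 4*101 + 91, so a_0 = 4.
  101 = 1*91 + 10, so a_1 = 1.
  91 = 9*10 + 1, so a_2 = 9.
  10 = 10*1 + 0, so a_3 = 10.
so x = [4; 1, 9, 10].
Convergents (p_i = a_i*p_{i-1} + p_{i-2}, q_i = a_i*q_{i-1} + q_{i-2} with p_{-2}=0, p_{-1}=1, q_{-2}=1, q_{-1}=0), until the denominator exceeds 29:
  i=0: a_0=4, p_0 = 4*1 + 0 = 4, q_0 = 4*0 + 1 = 1.
  i=1: a_1=1, p_1 = 1*4 + 1 = 5, q_1 = 1*1 + 0 = 1.
  i=2: a_2=9, p_2 = 9*5 + 4 = 49, q_2 = 9*1 + 1 = 10.
  i=3: a_3=10, p_3 = 10*49 + 5 = 495, q_3 = 10*10 + 1 = 101.
q_3 = 101 > 29, so the last convergent with denominator <= 29 is p_2/q_2 = 49/10.
The closest fraction with denominator <= 29 is either p_2/q_2 or the intermediate fraction (k*p_2 + p_1)/(k*q_2 + q_1) with the largest k >= 1 whose denominator stays <= 29; these approach x as k grows, and every other convergent or intermediate fraction in range is farther away.
Largest k: floor((29 - q_1)/q_2) = floor((29 - 1)/10) = 2.
That gives (2*49 + 5)/(2*10 + 1) = 103/21.
Compare the errors: |x - 49/10| = |495*10 - 49*101|/(101*10) = 1/1010, and |x - 103/21| = |495*21 - 103*101|/(101*21) = 8/2121.
Cross-multiplying, 1*2121 = 2121 < 8080 = 8*1010, so 1/1010 is smaller: the convergent 49/10 is closer to x than 103/21.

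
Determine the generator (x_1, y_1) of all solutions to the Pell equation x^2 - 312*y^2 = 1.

(x, y) = (53, 3)

First expand sqrt(312) as a continued fraction. With x_i = (sqrt(312) + m_i)/d_i and (m_0, d_0) = (0, 1): a_0 = floor(sqrt(312)) = 17, since 17^2 = 289 <= 312 < 324 = 18^2.
Iterate m_{i+1} = d_i*a_i - m_i, d_{i+1} = (312 - m_{i+1}^2)/d_i, a_{i+1} = floor((a_0 + m_{i+1})/d_{i+1}):
  m_1 = 1*17 - 0 = 17, d_1 = (312 - 17^2)/1 = 23/1 = 23, a_1 = floor((17 + 17)/23) = 1.
  m_2 = 23*1 - 17 = 6, d_2 = (312 - 6^2)/23 = 276/23 = 12, a_2 = floor((17 + 6)/12) = 1.
  m_3 = 12*1 - 6 = 6, d_3 = (312 - 6^2)/12 = 276/12 = 23, a_3 = floor((17 + 6)/23) = 1.
  m_4 = 23*1 - 6 = 17, d_4 = (312 - 17^2)/23 = 23/23 = 1, a_4 = floor((17 + 17)/1) = 34.
  m_5 = 1*34 - 17 = 17, d_5 = (312 - 17^2)/1 = 23/1 = 23: (m_5, d_5) = (m_1, d_1) = (17, 23), so from here the quotients repeat a_1, ..., a_4; the period length is 4.
So sqrt(312) = [17; (1, 1, 1, 34)] with period length k = 4.
k is even, so the fundamental solution of x^2 - 312y^2 = 1 is (p_{k-1}, q_{k-1}) = (p_3, q_3); compute convergents through index 3.
Convergents (p_i = a_i*p_{i-1} + p_{i-2}, q_i = a_i*q_{i-1} + q_{i-2} with p_{-2}=0, p_{-1}=1, q_{-2}=1, q_{-1}=0):
  i=0: a_0=17, p_0 = 17*1 + 0 = 17, q_0 = 17*0 + 1 = 1.
  i=1: a_1=1, p_1 = 1*17 + 1 = 18, q_1 = 1*1 + 0 = 1.
  i=2: a_2=1, p_2 = 1*18 + 17 = 35, q_2 = 1*1 + 1 = 2.
  i=3: a_3=1, p_3 = 1*35 + 18 = 53, q_3 = 1*2 + 1 = 3.
Check: 53^2 - 312*3^2 = 2809 - 2808 = 1, so (x, y) = (53, 3) solves the equation, and by the theorem it is the least positive solution.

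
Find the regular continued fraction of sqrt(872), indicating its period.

Write x_i = (sqrt(872) + m_i)/d_i with (m_0, d_0) = (0, 1). a_0 = floor(sqrt(872)) = 29, since 29^2 = 841 <= 872 < 900 = 30^2.
Iterate m_{i+1} = d_i*a_i - m_i, d_{i+1} = (872 - m_{i+1}^2)/d_i, a_{i+1} = floor((a_0 + m_{i+1})/d_{i+1}):
  m_1 = 1*29 - 0 = 29, d_1 = (872 - 29^2)/1 = 31/1 = 31, a_1 = floor((29 + 29)/31) = 1.
  m_2 = 31*1 - 29 = 2, d_2 = (872 - 2^2)/31 = 868/31 = 28, a_2 = floor((29 + 2)/28) = 1.
  m_3 = 28*1 - 2 = 26, d_3 = (872 - 26^2)/28 = 196/28 = 7, a_3 = floor((29 + 26)/7) = 7.
  m_4 = 7*7 - 26 = 23, d_4 = (872 - 23^2)/7 = 343/7 = 49, a_4 = floor((29 + 23)/49) = 1.
  m_5 = 49*1 - 23 = 26, d_5 = (872 - 26^2)/49 = 196/49 = 4, a_5 = floor((29 + 26)/4) = 13.
  m_6 = 4*13 - 26 = 26, d_6 = (872 - 26^2)/4 = 196/4 = 49, a_6 = floor((29 + 26)/49) = 1.
  m_7 = 49*1 - 26 = 23, d_7 = (872 - 23^2)/49 = 343/49 = 7, a_7 = floor((29 + 23)/7) = 7.
  m_8 = 7*7 - 23 = 26, d_8 = (872 - 26^2)/7 = 196/7 = 28, a_8 = floor((29 + 26)/28) = 1.
  m_9 = 28*1 - 26 = 2, d_9 = (872 - 2^2)/28 = 868/28 = 31, a_9 = floor((29 + 2)/31) = 1.
  m_10 = 31*1 - 2 = 29, d_10 = (872 - 29^2)/31 = 31/31 = 1, a_10 = floor((29 + 29)/1) = 58.
  m_11 = 1*58 - 29 = 29, d_11 = (872 - 29^2)/1 = 31/1 = 31: (m_11, d_11) = (m_1, d_1) = (29, 31), so from here the quotients repeat a_1, ..., a_10; the period length is 10.
Hence the expansion of sqrt(872) is a_0 = 29 followed by the repeating block 1, 1, 7, 1, 13, 1, 7, 1, 1, 58 (period 10).

[29; (1, 1, 7, 1, 13, 1, 7, 1, 1, 58)]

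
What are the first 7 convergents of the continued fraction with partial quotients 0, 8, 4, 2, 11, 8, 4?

0/1, 1/8, 4/33, 9/74, 103/847, 833/6850, 3435/28247

Using the convergent recurrence p_i = a_i*p_{i-1} + p_{i-2}, q_i = a_i*q_{i-1} + q_{i-2} with p_{-2}=0, p_{-1}=1, q_{-2}=1, q_{-1}=0:
  i=0: a_0=0, p_0 = 0*1 + 0 = 0, q_0 = 0*0 + 1 = 1.
  i=1: a_1=8, p_1 = 8*0 + 1 = 1, q_1 = 8*1 + 0 = 8.
  i=2: a_2=4, p_2 = 4*1 + 0 = 4, q_2 = 4*8 + 1 = 33.
  i=3: a_3=2, p_3 = 2*4 + 1 = 9, q_3 = 2*33 + 8 = 74.
  i=4: a_4=11, p_4 = 11*9 + 4 = 103, q_4 = 11*74 + 33 = 847.
  i=5: a_5=8, p_5 = 8*103 + 9 = 833, q_5 = 8*847 + 74 = 6850.
  i=6: a_6=4, p_6 = 4*833 + 103 = 3435, q_6 = 4*6850 + 847 = 28247.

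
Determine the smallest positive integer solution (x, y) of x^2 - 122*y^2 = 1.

(x, y) = (243, 22)

First expand sqrt(122) as a continued fraction. With x_i = (sqrt(122) + m_i)/d_i and (m_0, d_0) = (0, 1): a_0 = floor(sqrt(122)) = 11, since 11^2 = 121 <= 122 < 144 = 12^2.
Iterate m_{i+1} = d_i*a_i - m_i, d_{i+1} = (122 - m_{i+1}^2)/d_i, a_{i+1} = floor((a_0 + m_{i+1})/d_{i+1}):
  m_1 = 1*11 - 0 = 11, d_1 = (122 - 11^2)/1 = 1/1 = 1, a_1 = floor((11 + 11)/1) = 22.
  m_2 = 1*22 - 11 = 11, d_2 = (122 - 11^2)/1 = 1/1 = 1: (m_2, d_2) = (m_1, d_1) = (11, 1), so from here the quotient a_1 repeats; the period length is 1.
So sqrt(122) = [11; (22)] with period length k = 1.
k is odd, so (p_{k-1}, q_{k-1}) only solves x^2 - 122y^2 = -1 and the fundamental solution of x^2 - 122y^2 = 1 is (p_{2k-1}, q_{2k-1}) = (p_1, q_1); compute convergents through index 1, running through the period twice.
Convergents (p_i = a_i*p_{i-1} + p_{i-2}, q_i = a_i*q_{i-1} + q_{i-2} with p_{-2}=0, p_{-1}=1, q_{-2}=1, q_{-1}=0):
  i=0: a_0=11, p_0 = 11*1 + 0 = 11, q_0 = 11*0 + 1 = 1.
  i=1: a_1=22, p_1 = 22*11 + 1 = 243, q_1 = 22*1 + 0 = 22.
Indeed p_0^2 - 122*q_0^2 = 121 - 122 = -1, not +1.
Check: 243^2 - 122*22^2 = 59049 - 59048 = 1, so (x, y) = (243, 22) solves the equation, and by the theorem it is the least positive solution.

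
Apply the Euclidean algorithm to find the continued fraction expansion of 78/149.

Run the Euclidean algorithm on 78 and 149; the successive quotients are the partial quotients a_0, a_1, ... (each step inverts the fractional part left over by the previous one):
  78 = 0*149 + 78, so a_0 = 0.
  149 = 1*78 + 71, so a_1 = 1.
  78 = 1*71 + 7, so a_2 = 1.
  71 = 10*7 + 1, so a_3 = 10.
  7 = 7*1 + 0, so a_4 = 7.
The remainder reaches 0 after 5 divisions, so the expansion has 5 partial quotients, read off in order.

[0; 1, 1, 10, 7]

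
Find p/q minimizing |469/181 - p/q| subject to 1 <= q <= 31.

57/22

Expand x = 469/181 as a continued fraction with the Euclidean algorithm:
  469 = 2*181 + 107, so a_0 = 2.
  181 = 1*107 + 74, so a_1 = 1.
  107 = 1*74 + 33, so a_2 = 1.
  74 = 2*33 + 8, so a_3 = 2.
  33 = 4*8 + 1, so a_4 = 4.
  8 = 8*1 + 0, so a_5 = 8.
so x = [2; 1, 1, 2, 4, 8].
Convergents (p_i = a_i*p_{i-1} + p_{i-2}, q_i = a_i*q_{i-1} + q_{i-2} with p_{-2}=0, p_{-1}=1, q_{-2}=1, q_{-1}=0), until the denominator exceeds 31:
  i=0: a_0=2, p_0 = 2*1 + 0 = 2, q_0 = 2*0 + 1 = 1.
  i=1: a_1=1, p_1 = 1*2 + 1 = 3, q_1 = 1*1 + 0 = 1.
  i=2: a_2=1, p_2 = 1*3 + 2 = 5, q_2 = 1*1 + 1 = 2.
  i=3: a_3=2, p_3 = 2*5 + 3 = 13, q_3 = 2*2 + 1 = 5.
  i=4: a_4=4, p_4 = 4*13 + 5 = 57, q_4 = 4*5 + 2 = 22.
  i=5: a_5=8, p_5 = 8*57 + 13 = 469, q_5 = 8*22 + 5 = 181.
q_5 = 181 > 31, so the last convergent with denominator <= 31 is p_4/q_4 = 57/22.
The closest fraction with denominator <= 31 is either p_4/q_4 or the intermediate fraction (k*p_4 + p_3)/(k*q_4 + q_3) with the largest k >= 1 whose denominator stays <= 31; these approach x as k grows, and every other convergent or intermediate fraction in range is farther away.
Largest k: floor((31 - q_3)/q_4) = floor((31 - 5)/22) = 1.
That gives (1*57 + 13)/(1*22 + 5) = 70/27.
Compare the errors: |x - 57/22| = |469*22 - 57*181|/(181*22) = 1/3982, and |x - 70/27| = |469*27 - 70*181|/(181*27) = 7/4887.
Cross-multiplying, 1*4887 = 4887 < 27874 = 7*3982, so 1/3982 is smaller: the convergent 57/22 is closer to x than 70/27.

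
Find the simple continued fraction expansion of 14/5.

[2; 1, 4]

Run the Euclidean algorithm on 14 and 5; the successive quotients are the partial quotients a_0, a_1, ... (each step inverts the fractional part left over by the previous one):
  14 = 2*5 + 4, so a_0 = 2.
  5 = 1*4 + 1, so a_1 = 1.
  4 = 4*1 + 0, so a_2 = 4.
The remainder reaches 0 after 3 divisions, so the expansion has 3 partial quotients, read off in order.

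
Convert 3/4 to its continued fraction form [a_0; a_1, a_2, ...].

Run the Euclidean algorithm on 3 and 4; the successive quotients are the partial quotients a_0, a_1, ... (each step inverts the fractional part left over by the previous one):
  3 = 0*4 + 3, so a_0 = 0.
  4 = 1*3 + 1, so a_1 = 1.
  3 = 3*1 + 0, so a_2 = 3.
The remainder reaches 0 after 3 divisions, so the expansion has 3 partial quotients, read off in order.

[0; 1, 3]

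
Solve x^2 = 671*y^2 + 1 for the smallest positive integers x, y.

(x, y) = (58620, 2263)

First expand sqrt(671) as a continued fraction. With x_i = (sqrt(671) + m_i)/d_i and (m_0, d_0) = (0, 1): a_0 = floor(sqrt(671)) = 25, since 25^2 = 625 <= 671 < 676 = 26^2.
Iterate m_{i+1} = d_i*a_i - m_i, d_{i+1} = (671 - m_{i+1}^2)/d_i, a_{i+1} = floor((a_0 + m_{i+1})/d_{i+1}):
  m_1 = 1*25 - 0 = 25, d_1 = (671 - 25^2)/1 = 46/1 = 46, a_1 = floor((25 + 25)/46) = 1.
  m_2 = 46*1 - 25 = 21, d_2 = (671 - 21^2)/46 = 230/46 = 5, a_2 = floor((25 + 21)/5) = 9.
  m_3 = 5*9 - 21 = 24, d_3 = (671 - 24^2)/5 = 95/5 = 19, a_3 = floor((25 + 24)/19) = 2.
  m_4 = 19*2 - 24 = 14, d_4 = (671 - 14^2)/19 = 475/19 = 25, a_4 = floor((25 + 14)/25) = 1.
  m_5 = 25*1 - 14 = 11, d_5 = (671 - 11^2)/25 = 550/25 = 22, a_5 = floor((25 + 11)/22) = 1.
  m_6 = 22*1 - 11 = 11, d_6 = (671 - 11^2)/22 = 550/22 = 25, a_6 = floor((25 + 11)/25) = 1.
  m_7 = 25*1 - 11 = 14, d_7 = (671 - 14^2)/25 = 475/25 = 19, a_7 = floor((25 + 14)/19) = 2.
  m_8 = 19*2 - 14 = 24, d_8 = (671 - 24^2)/19 = 95/19 = 5, a_8 = floor((25 + 24)/5) = 9.
  m_9 = 5*9 - 24 = 21, d_9 = (671 - 21^2)/5 = 230/5 = 46, a_9 = floor((25 + 21)/46) = 1.
  m_10 = 46*1 - 21 = 25, d_10 = (671 - 25^2)/46 = 46/46 = 1, a_10 = floor((25 + 25)/1) = 50.
  m_11 = 1*50 - 25 = 25, d_11 = (671 - 25^2)/1 = 46/1 = 46: (m_11, d_11) = (m_1, d_1) = (25, 46), so from here the quotients repeat a_1, ..., a_10; the period length is 10.
So sqrt(671) = [25; (1, 9, 2, 1, 1, 1, 2, 9, 1, 50)] with period length k = 10.
k is even, so the fundamental solution of x^2 - 671y^2 = 1 is (p_{k-1}, q_{k-1}) = (p_9, q_9); compute convergents through index 9.
Convergents (p_i = a_i*p_{i-1} + p_{i-2}, q_i = a_i*q_{i-1} + q_{i-2} with p_{-2}=0, p_{-1}=1, q_{-2}=1, q_{-1}=0):
  i=0: a_0=25, p_0 = 25*1 + 0 = 25, q_0 = 25*0 + 1 = 1.
  i=1: a_1=1, p_1 = 1*25 + 1 = 26, q_1 = 1*1 + 0 = 1.
  i=2: a_2=9, p_2 = 9*26 + 25 = 259, q_2 = 9*1 + 1 = 10.
  i=3: a_3=2, p_3 = 2*259 + 26 = 544, q_3 = 2*10 + 1 = 21.
  i=4: a_4=1, p_4 = 1*544 + 259 = 803, q_4 = 1*21 + 10 = 31.
  i=5: a_5=1, p_5 = 1*803 + 544 = 1347, q_5 = 1*31 + 21 = 52.
  i=6: a_6=1, p_6 = 1*1347 + 803 = 2150, q_6 = 1*52 + 31 = 83.
  i=7: a_7=2, p_7 = 2*2150 + 1347 = 5647, q_7 = 2*83 + 52 = 218.
  i=8: a_8=9, p_8 = 9*5647 + 2150 = 52973, q_8 = 9*218 + 83 = 2045.
  i=9: a_9=1, p_9 = 1*52973 + 5647 = 58620, q_9 = 1*2045 + 218 = 2263.
Check: 58620^2 - 671*2263^2 = 3436304400 - 3436304399 = 1, so (x, y) = (58620, 2263) solves the equation, and by the theorem it is the least positive solution.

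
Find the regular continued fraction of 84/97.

Run the Euclidean algorithm on 84 and 97; the successive quotients are the partial quotients a_0, a_1, ... (each step inverts the fractional part left over by the previous one):
  84 = 0*97 + 84, so a_0 = 0.
  97 = 1*84 + 13, so a_1 = 1.
  84 = 6*13 + 6, so a_2 = 6.
  13 = 2*6 + 1, so a_3 = 2.
  6 = 6*1 + 0, so a_4 = 6.
The remainder reaches 0 after 5 divisions, so the expansion has 5 partial quotients, read off in order.

[0; 1, 6, 2, 6]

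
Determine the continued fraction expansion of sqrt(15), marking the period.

Write x_i = (sqrt(15) + m_i)/d_i with (m_0, d_0) = (0, 1). a_0 = floor(sqrt(15)) = 3, since 3^2 = 9 <= 15 < 16 = 4^2.
Iterate m_{i+1} = d_i*a_i - m_i, d_{i+1} = (15 - m_{i+1}^2)/d_i, a_{i+1} = floor((a_0 + m_{i+1})/d_{i+1}):
  m_1 = 1*3 - 0 = 3, d_1 = (15 - 3^2)/1 = 6/1 = 6, a_1 = floor((3 + 3)/6) = 1.
  m_2 = 6*1 - 3 = 3, d_2 = (15 - 3^2)/6 = 6/6 = 1, a_2 = floor((3 + 3)/1) = 6.
  m_3 = 1*6 - 3 = 3, d_3 = (15 - 3^2)/1 = 6/1 = 6: (m_3, d_3) = (m_1, d_1) = (3, 6), so from here the quotients repeat a_1, a_2; the period length is 2.
Hence the expansion of sqrt(15) is a_0 = 3 followed by the repeating block 1, 6 (period 2).

[3; (1, 6)]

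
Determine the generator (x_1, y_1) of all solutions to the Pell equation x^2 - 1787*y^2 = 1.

First expand sqrt(1787) as a continued fraction. With x_i = (sqrt(1787) + m_i)/d_i and (m_0, d_0) = (0, 1): a_0 = floor(sqrt(1787)) = 42, since 42^2 = 1764 <= 1787 < 1849 = 43^2.
Iterate m_{i+1} = d_i*a_i - m_i, d_{i+1} = (1787 - m_{i+1}^2)/d_i, a_{i+1} = floor((a_0 + m_{i+1})/d_{i+1}):
  m_1 = 1*42 - 0 = 42, d_1 = (1787 - 42^2)/1 = 23/1 = 23, a_1 = floor((42 + 42)/23) = 3.
  m_2 = 23*3 - 42 = 27, d_2 = (1787 - 27^2)/23 = 1058/23 = 46, a_2 = floor((42 + 27)/46) = 1.
  m_3 = 46*1 - 27 = 19, d_3 = (1787 - 19^2)/46 = 1426/46 = 31, a_3 = floor((42 + 19)/31) = 1.
  m_4 = 31*1 - 19 = 12, d_4 = (1787 - 12^2)/31 = 1643/31 = 53, a_4 = floor((42 + 12)/53) = 1.
  m_5 = 53*1 - 12 = 41, d_5 = (1787 - 41^2)/53 = 106/53 = 2, a_5 = floor((42 + 41)/2) = 41.
  m_6 = 2*41 - 41 = 41, d_6 = (1787 - 41^2)/2 = 106/2 = 53, a_6 = floor((42 + 41)/53) = 1.
  m_7 = 53*1 - 41 = 12, d_7 = (1787 - 12^2)/53 = 1643/53 = 31, a_7 = floor((42 + 12)/31) = 1.
  m_8 = 31*1 - 12 = 19, d_8 = (1787 - 19^2)/31 = 1426/31 = 46, a_8 = floor((42 + 19)/46) = 1.
  m_9 = 46*1 - 19 = 27, d_9 = (1787 - 27^2)/46 = 1058/46 = 23, a_9 = floor((42 + 27)/23) = 3.
  m_10 = 23*3 - 27 = 42, d_10 = (1787 - 42^2)/23 = 23/23 = 1, a_10 = floor((42 + 42)/1) = 84.
  m_11 = 1*84 - 42 = 42, d_11 = (1787 - 42^2)/1 = 23/1 = 23: (m_11, d_11) = (m_1, d_1) = (42, 23), so from here the quotients repeat a_1, ..., a_10; the period length is 10.
So sqrt(1787) = [42; (3, 1, 1, 1, 41, 1, 1, 1, 3, 84)] with period length k = 10.
k is even, so the fundamental solution of x^2 - 1787y^2 = 1 is (p_{k-1}, q_{k-1}) = (p_9, q_9); compute convergents through index 9.
Convergents (p_i = a_i*p_{i-1} + p_{i-2}, q_i = a_i*q_{i-1} + q_{i-2} with p_{-2}=0, p_{-1}=1, q_{-2}=1, q_{-1}=0):
  i=0: a_0=42, p_0 = 42*1 + 0 = 42, q_0 = 42*0 + 1 = 1.
  i=1: a_1=3, p_1 = 3*42 + 1 = 127, q_1 = 3*1 + 0 = 3.
  i=2: a_2=1, p_2 = 1*127 + 42 = 169, q_2 = 1*3 + 1 = 4.
  i=3: a_3=1, p_3 = 1*169 + 127 = 296, q_3 = 1*4 + 3 = 7.
  i=4: a_4=1, p_4 = 1*296 + 169 = 465, q_4 = 1*7 + 4 = 11.
  i=5: a_5=41, p_5 = 41*465 + 296 = 19361, q_5 = 41*11 + 7 = 458.
  i=6: a_6=1, p_6 = 1*19361 + 465 = 19826, q_6 = 1*458 + 11 = 469.
  i=7: a_7=1, p_7 = 1*19826 + 19361 = 39187, q_7 = 1*469 + 458 = 927.
  i=8: a_8=1, p_8 = 1*39187 + 19826 = 59013, q_8 = 1*927 + 469 = 1396.
  i=9: a_9=3, p_9 = 3*59013 + 39187 = 216226, q_9 = 3*1396 + 927 = 5115.
Check: 216226^2 - 1787*5115^2 = 46753683076 - 46753683075 = 1, so (x, y) = (216226, 5115) solves the equation, and by the theorem it is the least positive solution.

(x, y) = (216226, 5115)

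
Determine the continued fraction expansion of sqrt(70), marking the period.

Write x_i = (sqrt(70) + m_i)/d_i with (m_0, d_0) = (0, 1). a_0 = floor(sqrt(70)) = 8, since 8^2 = 64 <= 70 < 81 = 9^2.
Iterate m_{i+1} = d_i*a_i - m_i, d_{i+1} = (70 - m_{i+1}^2)/d_i, a_{i+1} = floor((a_0 + m_{i+1})/d_{i+1}):
  m_1 = 1*8 - 0 = 8, d_1 = (70 - 8^2)/1 = 6/1 = 6, a_1 = floor((8 + 8)/6) = 2.
  m_2 = 6*2 - 8 = 4, d_2 = (70 - 4^2)/6 = 54/6 = 9, a_2 = floor((8 + 4)/9) = 1.
  m_3 = 9*1 - 4 = 5, d_3 = (70 - 5^2)/9 = 45/9 = 5, a_3 = floor((8 + 5)/5) = 2.
  m_4 = 5*2 - 5 = 5, d_4 = (70 - 5^2)/5 = 45/5 = 9, a_4 = floor((8 + 5)/9) = 1.
  m_5 = 9*1 - 5 = 4, d_5 = (70 - 4^2)/9 = 54/9 = 6, a_5 = floor((8 + 4)/6) = 2.
  m_6 = 6*2 - 4 = 8, d_6 = (70 - 8^2)/6 = 6/6 = 1, a_6 = floor((8 + 8)/1) = 16.
  m_7 = 1*16 - 8 = 8, d_7 = (70 - 8^2)/1 = 6/1 = 6: (m_7, d_7) = (m_1, d_1) = (8, 6), so from here the quotients repeat a_1, ..., a_6; the period length is 6.
Hence the expansion of sqrt(70) is a_0 = 8 followed by the repeating block 2, 1, 2, 1, 2, 16 (period 6).

[8; (2, 1, 2, 1, 2, 16)]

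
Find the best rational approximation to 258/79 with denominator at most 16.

Expand x = 258/79 as a continued fraction with the Euclidean algorithm:
  258 = 3*79 + 21, so a_0 = 3.
  79 = 3*21 + 16, so a_1 = 3.
  21 = 1*16 + 5, so a_2 = 1.
  16 = 3*5 + 1, so a_3 = 3.
  5 = 5*1 + 0, so a_4 = 5.
so x = [3; 3, 1, 3, 5].
Convergents (p_i = a_i*p_{i-1} + p_{i-2}, q_i = a_i*q_{i-1} + q_{i-2} with p_{-2}=0, p_{-1}=1, q_{-2}=1, q_{-1}=0), until the denominator exceeds 16:
  i=0: a_0=3, p_0 = 3*1 + 0 = 3, q_0 = 3*0 + 1 = 1.
  i=1: a_1=3, p_1 = 3*3 + 1 = 10, q_1 = 3*1 + 0 = 3.
  i=2: a_2=1, p_2 = 1*10 + 3 = 13, q_2 = 1*3 + 1 = 4.
  i=3: a_3=3, p_3 = 3*13 + 10 = 49, q_3 = 3*4 + 3 = 15.
  i=4: a_4=5, p_4 = 5*49 + 13 = 258, q_4 = 5*15 + 4 = 79.
q_4 = 79 > 16, so the last convergent with denominator <= 16 is p_3/q_3 = 49/15.
The closest fraction with denominator <= 16 is either p_3/q_3 or the intermediate fraction (k*p_3 + p_2)/(k*q_3 + q_2) with the largest k >= 1 whose denominator stays <= 16; these approach x as k grows, and every other convergent or intermediate fraction in range is farther away.
Largest k: floor((16 - q_2)/q_3) = floor((16 - 4)/15) = 0.
Since k = 0, no intermediate fraction beyond p_3/q_3 has denominator <= 16, so the convergent 49/15 is the closest (its error is |258*15 - 49*79|/(79*15) = 1/1185).

49/15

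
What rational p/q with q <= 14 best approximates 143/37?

Expand x = 143/37 as a continued fraction with the Euclidean algorithm:
  143 = 3*37 + 32, so a_0 = 3.
  37 = 1*32 + 5, so a_1 = 1.
  32 = 6*5 + 2, so a_2 = 6.
  5 = 2*2 + 1, so a_3 = 2.
  2 = 2*1 + 0, so a_4 = 2.
so x = [3; 1, 6, 2, 2].
Convergents (p_i = a_i*p_{i-1} + p_{i-2}, q_i = a_i*q_{i-1} + q_{i-2} with p_{-2}=0, p_{-1}=1, q_{-2}=1, q_{-1}=0), until the denominator exceeds 14:
  i=0: a_0=3, p_0 = 3*1 + 0 = 3, q_0 = 3*0 + 1 = 1.
  i=1: a_1=1, p_1 = 1*3 + 1 = 4, q_1 = 1*1 + 0 = 1.
  i=2: a_2=6, p_2 = 6*4 + 3 = 27, q_2 = 6*1 + 1 = 7.
  i=3: a_3=2, p_3 = 2*27 + 4 = 58, q_3 = 2*7 + 1 = 15.
q_3 = 15 > 14, so the last convergent with denominator <= 14 is p_2/q_2 = 27/7.
The closest fraction with denominator <= 14 is either p_2/q_2 or the intermediate fraction (k*p_2 + p_1)/(k*q_2 + q_1) with the largest k >= 1 whose denominator stays <= 14; these approach x as k grows, and every other convergent or intermediate fraction in range is farther away.
Largest k: floor((14 - q_1)/q_2) = floor((14 - 1)/7) = 1.
That gives (1*27 + 4)/(1*7 + 1) = 31/8.
Compare the errors: |x - 27/7| = |143*7 - 27*37|/(37*7) = 2/259, and |x - 31/8| = |143*8 - 31*37|/(37*8) = 3/296.
Cross-multiplying, 2*296 = 592 < 777 = 3*259, so 2/259 is smaller: the convergent 27/7 is closer to x than 31/8.

27/7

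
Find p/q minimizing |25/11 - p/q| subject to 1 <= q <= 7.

16/7

Expand x = 25/11 as a continued fraction with the Euclidean algorithm:
  25 = 2*11 + 3, so a_0 = 2.
  11 = 3*3 + 2, so a_1 = 3.
  3 = 1*2 + 1, so a_2 = 1.
  2 = 2*1 + 0, so a_3 = 2.
so x = [2; 3, 1, 2].
Convergents (p_i = a_i*p_{i-1} + p_{i-2}, q_i = a_i*q_{i-1} + q_{i-2} with p_{-2}=0, p_{-1}=1, q_{-2}=1, q_{-1}=0), until the denominator exceeds 7:
  i=0: a_0=2, p_0 = 2*1 + 0 = 2, q_0 = 2*0 + 1 = 1.
  i=1: a_1=3, p_1 = 3*2 + 1 = 7, q_1 = 3*1 + 0 = 3.
  i=2: a_2=1, p_2 = 1*7 + 2 = 9, q_2 = 1*3 + 1 = 4.
  i=3: a_3=2, p_3 = 2*9 + 7 = 25, q_3 = 2*4 + 3 = 11.
q_3 = 11 > 7, so the last convergent with denominator <= 7 is p_2/q_2 = 9/4.
The closest fraction with denominator <= 7 is either p_2/q_2 or the intermediate fraction (k*p_2 + p_1)/(k*q_2 + q_1) with the largest k >= 1 whose denominator stays <= 7; these approach x as k grows, and every other convergent or intermediate fraction in range is farther away.
Largest k: floor((7 - q_1)/q_2) = floor((7 - 3)/4) = 1.
That gives (1*9 + 7)/(1*4 + 3) = 16/7.
Compare the errors: |x - 9/4| = |25*4 - 9*11|/(11*4) = 1/44, and |x - 16/7| = |25*7 - 16*11|/(11*7) = 1/77.
Cross-multiplying, 1*44 = 44 < 77 = 1*77, so 1/77 is smaller: the intermediate fraction 16/7 is closer to x than 9/4.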